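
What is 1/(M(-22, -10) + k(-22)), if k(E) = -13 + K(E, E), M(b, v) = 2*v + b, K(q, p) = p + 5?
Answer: -1/72 ≈ -0.013889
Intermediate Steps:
K(q, p) = 5 + p
M(b, v) = b + 2*v
k(E) = -8 + E (k(E) = -13 + (5 + E) = -8 + E)
1/(M(-22, -10) + k(-22)) = 1/((-22 + 2*(-10)) + (-8 - 22)) = 1/((-22 - 20) - 30) = 1/(-42 - 30) = 1/(-72) = -1/72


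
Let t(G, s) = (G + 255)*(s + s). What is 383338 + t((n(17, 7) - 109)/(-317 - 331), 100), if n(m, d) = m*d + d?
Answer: 35180953/81 ≈ 4.3433e+5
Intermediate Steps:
n(m, d) = d + d*m (n(m, d) = d*m + d = d + d*m)
t(G, s) = 2*s*(255 + G) (t(G, s) = (255 + G)*(2*s) = 2*s*(255 + G))
383338 + t((n(17, 7) - 109)/(-317 - 331), 100) = 383338 + 2*100*(255 + (7*(1 + 17) - 109)/(-317 - 331)) = 383338 + 2*100*(255 + (7*18 - 109)/(-648)) = 383338 + 2*100*(255 + (126 - 109)*(-1/648)) = 383338 + 2*100*(255 + 17*(-1/648)) = 383338 + 2*100*(255 - 17/648) = 383338 + 2*100*(165223/648) = 383338 + 4130575/81 = 35180953/81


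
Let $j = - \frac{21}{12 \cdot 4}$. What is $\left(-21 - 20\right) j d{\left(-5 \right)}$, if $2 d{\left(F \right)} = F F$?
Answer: $\frac{7175}{32} \approx 224.22$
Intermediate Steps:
$d{\left(F \right)} = \frac{F^{2}}{2}$ ($d{\left(F \right)} = \frac{F F}{2} = \frac{F^{2}}{2}$)
$j = - \frac{7}{16}$ ($j = - \frac{21}{48} = \left(-21\right) \frac{1}{48} = - \frac{7}{16} \approx -0.4375$)
$\left(-21 - 20\right) j d{\left(-5 \right)} = \left(-21 - 20\right) \left(- \frac{7}{16}\right) \frac{\left(-5\right)^{2}}{2} = \left(-21 - 20\right) \left(- \frac{7}{16}\right) \frac{1}{2} \cdot 25 = \left(-41\right) \left(- \frac{7}{16}\right) \frac{25}{2} = \frac{287}{16} \cdot \frac{25}{2} = \frac{7175}{32}$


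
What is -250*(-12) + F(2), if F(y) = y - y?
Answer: 3000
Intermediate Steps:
F(y) = 0
-250*(-12) + F(2) = -250*(-12) + 0 = -125*(-24) + 0 = 3000 + 0 = 3000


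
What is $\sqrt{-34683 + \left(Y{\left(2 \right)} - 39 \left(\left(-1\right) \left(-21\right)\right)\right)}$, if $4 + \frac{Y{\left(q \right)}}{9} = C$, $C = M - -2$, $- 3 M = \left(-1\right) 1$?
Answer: $i \sqrt{35517} \approx 188.46 i$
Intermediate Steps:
$M = \frac{1}{3}$ ($M = - \frac{\left(-1\right) 1}{3} = \left(- \frac{1}{3}\right) \left(-1\right) = \frac{1}{3} \approx 0.33333$)
$C = \frac{7}{3}$ ($C = \frac{1}{3} - -2 = \frac{1}{3} + 2 = \frac{7}{3} \approx 2.3333$)
$Y{\left(q \right)} = -15$ ($Y{\left(q \right)} = -36 + 9 \cdot \frac{7}{3} = -36 + 21 = -15$)
$\sqrt{-34683 + \left(Y{\left(2 \right)} - 39 \left(\left(-1\right) \left(-21\right)\right)\right)} = \sqrt{-34683 - \left(15 + 39 \left(\left(-1\right) \left(-21\right)\right)\right)} = \sqrt{-34683 - 834} = \sqrt{-35517} = i \sqrt{35517}$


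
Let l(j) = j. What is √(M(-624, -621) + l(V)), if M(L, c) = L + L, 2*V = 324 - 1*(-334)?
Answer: I*√919 ≈ 30.315*I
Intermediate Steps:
V = 329 (V = (324 - 1*(-334))/2 = (324 + 334)/2 = (½)*658 = 329)
M(L, c) = 2*L
√(M(-624, -621) + l(V)) = √(2*(-624) + 329) = √(-1248 + 329) = √(-919) = I*√919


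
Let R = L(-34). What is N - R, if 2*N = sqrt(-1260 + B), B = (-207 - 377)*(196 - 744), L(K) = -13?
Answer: 13 + sqrt(79693) ≈ 295.30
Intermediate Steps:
R = -13
B = 320032 (B = -584*(-548) = 320032)
N = sqrt(79693) (N = sqrt(-1260 + 320032)/2 = sqrt(318772)/2 = (2*sqrt(79693))/2 = sqrt(79693) ≈ 282.30)
N - R = sqrt(79693) - 1*(-13) = sqrt(79693) + 13 = 13 + sqrt(79693)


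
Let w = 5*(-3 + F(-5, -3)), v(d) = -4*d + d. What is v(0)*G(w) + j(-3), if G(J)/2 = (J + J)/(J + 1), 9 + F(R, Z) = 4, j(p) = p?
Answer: -3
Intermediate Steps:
v(d) = -3*d
F(R, Z) = -5 (F(R, Z) = -9 + 4 = -5)
w = -40 (w = 5*(-3 - 5) = 5*(-8) = -40)
G(J) = 4*J/(1 + J) (G(J) = 2*((J + J)/(J + 1)) = 2*((2*J)/(1 + J)) = 2*(2*J/(1 + J)) = 4*J/(1 + J))
v(0)*G(w) + j(-3) = (-3*0)*(4*(-40)/(1 - 40)) - 3 = 0*(4*(-40)/(-39)) - 3 = 0*(4*(-40)*(-1/39)) - 3 = 0*(160/39) - 3 = 0 - 3 = -3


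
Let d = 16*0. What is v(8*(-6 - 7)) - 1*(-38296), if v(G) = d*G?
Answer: 38296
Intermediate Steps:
d = 0
v(G) = 0 (v(G) = 0*G = 0)
v(8*(-6 - 7)) - 1*(-38296) = 0 - 1*(-38296) = 0 + 38296 = 38296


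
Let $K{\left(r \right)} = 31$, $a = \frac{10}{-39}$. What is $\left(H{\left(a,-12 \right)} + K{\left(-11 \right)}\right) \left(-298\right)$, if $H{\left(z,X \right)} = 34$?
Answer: $-19370$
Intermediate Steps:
$a = - \frac{10}{39}$ ($a = 10 \left(- \frac{1}{39}\right) = - \frac{10}{39} \approx -0.25641$)
$\left(H{\left(a,-12 \right)} + K{\left(-11 \right)}\right) \left(-298\right) = \left(34 + 31\right) \left(-298\right) = 65 \left(-298\right) = -19370$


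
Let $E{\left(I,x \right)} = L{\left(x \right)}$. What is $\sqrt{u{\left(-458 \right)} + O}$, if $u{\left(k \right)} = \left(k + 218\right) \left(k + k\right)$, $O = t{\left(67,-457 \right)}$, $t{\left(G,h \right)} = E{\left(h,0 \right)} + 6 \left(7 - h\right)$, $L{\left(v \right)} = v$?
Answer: $12 \sqrt{1546} \approx 471.83$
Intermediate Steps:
$E{\left(I,x \right)} = x$
$t{\left(G,h \right)} = 42 - 6 h$ ($t{\left(G,h \right)} = 0 + 6 \left(7 - h\right) = 0 - \left(-42 + 6 h\right) = 42 - 6 h$)
$O = 2784$ ($O = 42 - -2742 = 42 + 2742 = 2784$)
$u{\left(k \right)} = 2 k \left(218 + k\right)$ ($u{\left(k \right)} = \left(218 + k\right) 2 k = 2 k \left(218 + k\right)$)
$\sqrt{u{\left(-458 \right)} + O} = \sqrt{2 \left(-458\right) \left(218 - 458\right) + 2784} = \sqrt{2 \left(-458\right) \left(-240\right) + 2784} = \sqrt{219840 + 2784} = \sqrt{222624} = 12 \sqrt{1546}$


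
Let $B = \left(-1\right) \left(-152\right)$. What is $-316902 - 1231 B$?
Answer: $-504014$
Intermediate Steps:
$B = 152$
$-316902 - 1231 B = -316902 - 187112 = -504014$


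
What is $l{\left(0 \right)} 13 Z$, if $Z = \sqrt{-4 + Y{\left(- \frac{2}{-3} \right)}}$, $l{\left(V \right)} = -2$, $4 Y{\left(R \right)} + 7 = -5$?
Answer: $- 26 i \sqrt{7} \approx - 68.79 i$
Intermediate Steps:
$Y{\left(R \right)} = -3$ ($Y{\left(R \right)} = - \frac{7}{4} + \frac{1}{4} \left(-5\right) = - \frac{7}{4} - \frac{5}{4} = -3$)
$Z = i \sqrt{7}$ ($Z = \sqrt{-4 - 3} = \sqrt{-7} = i \sqrt{7} \approx 2.6458 i$)
$l{\left(0 \right)} 13 Z = \left(-2\right) 13 i \sqrt{7} = - 26 i \sqrt{7}$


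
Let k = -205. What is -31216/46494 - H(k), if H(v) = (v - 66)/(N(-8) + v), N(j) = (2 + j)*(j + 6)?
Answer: -9312281/4486671 ≈ -2.0755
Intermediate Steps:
N(j) = (2 + j)*(6 + j)
H(v) = (-66 + v)/(12 + v) (H(v) = (v - 66)/((12 + (-8)² + 8*(-8)) + v) = (-66 + v)/((12 + 64 - 64) + v) = (-66 + v)/(12 + v))
-31216/46494 - H(k) = -31216/46494 - (-66 - 205)/(12 - 205) = -31216*1/46494 - (-271)/(-193) = -15608/23247 - (-1)*(-271)/193 = -15608/23247 - 1*271/193 = -15608/23247 - 271/193 = -9312281/4486671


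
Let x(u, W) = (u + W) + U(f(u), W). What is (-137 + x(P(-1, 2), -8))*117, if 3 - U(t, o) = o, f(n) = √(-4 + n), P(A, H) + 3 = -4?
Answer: -16497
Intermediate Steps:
P(A, H) = -7 (P(A, H) = -3 - 4 = -7)
U(t, o) = 3 - o
x(u, W) = 3 + u (x(u, W) = (u + W) + (3 - W) = (W + u) + (3 - W) = 3 + u)
(-137 + x(P(-1, 2), -8))*117 = (-137 + (3 - 7))*117 = (-137 - 4)*117 = -141*117 = -16497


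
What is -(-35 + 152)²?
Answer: -13689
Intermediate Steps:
-(-35 + 152)² = -1*117² = -1*13689 = -13689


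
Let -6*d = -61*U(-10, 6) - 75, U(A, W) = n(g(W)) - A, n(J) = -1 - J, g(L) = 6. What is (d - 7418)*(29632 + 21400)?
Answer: -376361000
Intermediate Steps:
U(A, W) = -7 - A (U(A, W) = (-1 - 1*6) - A = (-1 - 6) - A = -7 - A)
d = 43 (d = -(-61*(-7 - 1*(-10)) - 75)/6 = -(-61*(-7 + 10) - 75)/6 = -(-61*3 - 75)/6 = -(-183 - 75)/6 = -⅙*(-258) = 43)
(d - 7418)*(29632 + 21400) = (43 - 7418)*(29632 + 21400) = -7375*51032 = -376361000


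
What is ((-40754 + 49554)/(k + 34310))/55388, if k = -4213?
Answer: 2200/416753159 ≈ 5.2789e-6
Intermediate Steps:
((-40754 + 49554)/(k + 34310))/55388 = ((-40754 + 49554)/(-4213 + 34310))/55388 = (8800/30097)*(1/55388) = 2200/416753159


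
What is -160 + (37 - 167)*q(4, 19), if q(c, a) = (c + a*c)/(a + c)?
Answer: -14080/23 ≈ -612.17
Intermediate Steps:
q(c, a) = (c + a*c)/(a + c)
-160 + (37 - 167)*q(4, 19) = -160 + (37 - 167)*(4*(1 + 19)/(19 + 4)) = -160 - 520*20/23 = -160 - 130*80/23 = -160 - 10400/23 = -14080/23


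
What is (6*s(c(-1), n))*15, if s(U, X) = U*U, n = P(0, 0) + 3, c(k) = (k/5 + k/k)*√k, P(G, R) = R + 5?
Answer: -288/5 ≈ -57.600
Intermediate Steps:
P(G, R) = 5 + R
c(k) = √k*(1 + k/5) (c(k) = (k*(⅕) + 1)*√k = (k/5 + 1)*√k = (1 + k/5)*√k = √k*(1 + k/5))
n = 8 (n = (5 + 0) + 3 = 5 + 3 = 8)
s(U, X) = U²
(6*s(c(-1), n))*15 = (6*(√(-1)*(5 - 1)/5)²)*15 = (6*((⅕)*I*4)²)*15 = (6*(4*I/5)²)*15 = (6*(-16/25))*15 = -96/25*15 = -288/5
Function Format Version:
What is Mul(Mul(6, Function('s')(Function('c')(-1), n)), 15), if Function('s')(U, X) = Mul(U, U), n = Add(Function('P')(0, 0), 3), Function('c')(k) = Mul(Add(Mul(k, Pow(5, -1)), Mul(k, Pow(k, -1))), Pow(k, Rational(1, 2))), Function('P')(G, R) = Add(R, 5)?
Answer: Rational(-288, 5) ≈ -57.600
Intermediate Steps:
Function('P')(G, R) = Add(5, R)
Function('c')(k) = Mul(Pow(k, Rational(1, 2)), Add(1, Mul(Rational(1, 5), k))) (Function('c')(k) = Mul(Add(Mul(k, Rational(1, 5)), 1), Pow(k, Rational(1, 2))) = Mul(Add(Mul(Rational(1, 5), k), 1), Pow(k, Rational(1, 2))) = Mul(Add(1, Mul(Rational(1, 5), k)), Pow(k, Rational(1, 2))) = Mul(Pow(k, Rational(1, 2)), Add(1, Mul(Rational(1, 5), k))))
n = 8 (n = Add(Add(5, 0), 3) = Add(5, 3) = 8)
Function('s')(U, X) = Pow(U, 2)
Mul(Mul(6, Function('s')(Function('c')(-1), n)), 15) = Mul(Mul(6, Pow(Mul(Rational(1, 5), Pow(-1, Rational(1, 2)), Add(5, -1)), 2)), 15) = Mul(Mul(6, Pow(Mul(Rational(1, 5), I, 4), 2)), 15) = Mul(Mul(6, Pow(Mul(Rational(4, 5), I), 2)), 15) = Mul(Mul(6, Rational(-16, 25)), 15) = Mul(Rational(-96, 25), 15) = Rational(-288, 5)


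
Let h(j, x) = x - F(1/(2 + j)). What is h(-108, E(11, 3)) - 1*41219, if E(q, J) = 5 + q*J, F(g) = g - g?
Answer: -41181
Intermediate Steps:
F(g) = 0
E(q, J) = 5 + J*q
h(j, x) = x (h(j, x) = x - 1*0 = x + 0 = x)
h(-108, E(11, 3)) - 1*41219 = (5 + 3*11) - 1*41219 = (5 + 33) - 41219 = 38 - 41219 = -41181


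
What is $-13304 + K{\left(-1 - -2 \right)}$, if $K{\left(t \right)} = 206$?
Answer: $-13098$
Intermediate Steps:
$-13304 + K{\left(-1 - -2 \right)} = -13304 + 206 = -13098$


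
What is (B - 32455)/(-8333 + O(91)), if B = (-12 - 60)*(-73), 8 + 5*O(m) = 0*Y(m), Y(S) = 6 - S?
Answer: 135995/41673 ≈ 3.2634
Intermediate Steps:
O(m) = -8/5 (O(m) = -8/5 + (0*(6 - m))/5 = -8/5 + (1/5)*0 = -8/5 + 0 = -8/5)
B = 5256 (B = -72*(-73) = 5256)
(B - 32455)/(-8333 + O(91)) = (5256 - 32455)/(-8333 - 8/5) = -27199/(-41673/5) = -27199*(-5/41673) = 135995/41673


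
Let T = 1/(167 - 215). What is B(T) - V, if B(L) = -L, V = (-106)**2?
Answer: -539327/48 ≈ -11236.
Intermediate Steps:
V = 11236
T = -1/48 (T = 1/(-48) = -1/48 ≈ -0.020833)
B(T) - V = -1*(-1/48) - 1*11236 = 1/48 - 11236 = -539327/48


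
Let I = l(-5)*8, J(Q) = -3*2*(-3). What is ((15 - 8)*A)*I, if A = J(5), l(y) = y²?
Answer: 25200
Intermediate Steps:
J(Q) = 18 (J(Q) = -6*(-3) = 18)
A = 18
I = 200 (I = (-5)²*8 = 25*8 = 200)
((15 - 8)*A)*I = ((15 - 8)*18)*200 = (7*18)*200 = 126*200 = 25200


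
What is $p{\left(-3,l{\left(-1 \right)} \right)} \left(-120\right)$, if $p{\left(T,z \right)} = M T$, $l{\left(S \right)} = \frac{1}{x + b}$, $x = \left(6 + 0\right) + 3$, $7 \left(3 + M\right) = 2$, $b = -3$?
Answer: $- \frac{6840}{7} \approx -977.14$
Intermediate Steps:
$M = - \frac{19}{7}$ ($M = -3 + \frac{1}{7} \cdot 2 = -3 + \frac{2}{7} = - \frac{19}{7} \approx -2.7143$)
$x = 9$ ($x = 6 + 3 = 9$)
$l{\left(S \right)} = \frac{1}{6}$ ($l{\left(S \right)} = \frac{1}{9 - 3} = \frac{1}{6}$)
$p{\left(T,z \right)} = - \frac{19 T}{7}$
$p{\left(-3,l{\left(-1 \right)} \right)} \left(-120\right) = \left(- \frac{19}{7}\right) \left(-3\right) \left(-120\right) = \frac{57}{7} \left(-120\right) = - \frac{6840}{7}$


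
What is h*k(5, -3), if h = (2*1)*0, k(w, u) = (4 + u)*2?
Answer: 0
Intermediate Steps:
k(w, u) = 8 + 2*u
h = 0 (h = 2*0 = 0)
h*k(5, -3) = 0*(8 + 2*(-3)) = 0*(8 - 6) = 0*2 = 0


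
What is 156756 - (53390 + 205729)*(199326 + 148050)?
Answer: -90011564988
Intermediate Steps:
156756 - (53390 + 205729)*(199326 + 148050) = 156756 - 259119*347376 = 156756 - 1*90011721744 = 156756 - 90011721744 = -90011564988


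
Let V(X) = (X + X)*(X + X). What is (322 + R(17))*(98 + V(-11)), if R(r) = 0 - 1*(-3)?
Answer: 189150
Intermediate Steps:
R(r) = 3 (R(r) = 0 + 3 = 3)
V(X) = 4*X² (V(X) = (2*X)*(2*X) = 4*X²)
(322 + R(17))*(98 + V(-11)) = (322 + 3)*(98 + 4*(-11)²) = 325*(98 + 4*121) = 325*(98 + 484) = 325*582 = 189150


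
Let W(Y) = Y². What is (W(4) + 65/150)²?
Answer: 243049/900 ≈ 270.05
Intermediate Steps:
(W(4) + 65/150)² = (4² + 65/150)² = (16 + 65*(1/150))² = (16 + 13/30)² = (493/30)² = 243049/900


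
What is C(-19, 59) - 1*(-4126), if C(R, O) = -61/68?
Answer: 280507/68 ≈ 4125.1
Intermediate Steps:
C(R, O) = -61/68 (C(R, O) = -61*1/68 = -61/68)
C(-19, 59) - 1*(-4126) = -61/68 - 1*(-4126) = -61/68 + 4126 = 280507/68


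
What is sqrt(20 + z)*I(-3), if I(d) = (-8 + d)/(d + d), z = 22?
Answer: 11*sqrt(42)/6 ≈ 11.881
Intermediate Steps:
I(d) = (-8 + d)/(2*d) (I(d) = (-8 + d)/((2*d)) = (-8 + d)*(1/(2*d)) = (-8 + d)/(2*d))
sqrt(20 + z)*I(-3) = sqrt(20 + 22)*((1/2)*(-8 - 3)/(-3)) = sqrt(42)*((1/2)*(-1/3)*(-11)) = sqrt(42)*(11/6) = 11*sqrt(42)/6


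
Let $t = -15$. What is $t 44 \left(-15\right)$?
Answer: $9900$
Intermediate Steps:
$t 44 \left(-15\right) = \left(-15\right) 44 \left(-15\right) = \left(-660\right) \left(-15\right) = 9900$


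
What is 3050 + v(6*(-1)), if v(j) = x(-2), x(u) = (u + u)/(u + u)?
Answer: 3051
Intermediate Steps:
x(u) = 1 (x(u) = (2*u)/((2*u)) = (2*u)*(1/(2*u)) = 1)
v(j) = 1
3050 + v(6*(-1)) = 3050 + 1 = 3051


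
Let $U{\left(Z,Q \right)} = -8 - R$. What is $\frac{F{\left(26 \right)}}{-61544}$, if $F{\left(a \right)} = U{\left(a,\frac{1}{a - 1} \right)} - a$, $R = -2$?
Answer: $\frac{4}{7693} \approx 0.00051995$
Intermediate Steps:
$U{\left(Z,Q \right)} = -6$ ($U{\left(Z,Q \right)} = -8 - -2 = -8 + 2 = -6$)
$F{\left(a \right)} = -6 - a$
$\frac{F{\left(26 \right)}}{-61544} = \frac{-6 - 26}{-61544} = \left(-6 - 26\right) \left(- \frac{1}{61544}\right) = \left(-32\right) \left(- \frac{1}{61544}\right) = \frac{4}{7693}$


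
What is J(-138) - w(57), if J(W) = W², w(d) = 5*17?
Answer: 18959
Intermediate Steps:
w(d) = 85
J(-138) - w(57) = (-138)² - 1*85 = 19044 - 85 = 18959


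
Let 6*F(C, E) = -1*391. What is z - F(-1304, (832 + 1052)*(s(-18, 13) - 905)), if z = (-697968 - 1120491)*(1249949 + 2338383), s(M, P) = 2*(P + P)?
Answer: -39151407721937/6 ≈ -6.5252e+12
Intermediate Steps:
s(M, P) = 4*P (s(M, P) = 2*(2*P) = 4*P)
F(C, E) = -391/6 (F(C, E) = (-1*391)/6 = (⅙)*(-391) = -391/6)
z = -6525234620388 (z = -1818459*3588332 = -6525234620388)
z - F(-1304, (832 + 1052)*(s(-18, 13) - 905)) = -6525234620388 - 1*(-391/6) = -6525234620388 + 391/6 = -39151407721937/6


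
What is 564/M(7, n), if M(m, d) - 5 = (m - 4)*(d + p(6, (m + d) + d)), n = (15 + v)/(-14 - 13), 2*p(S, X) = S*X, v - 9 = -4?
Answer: 1269/118 ≈ 10.754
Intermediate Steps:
v = 5 (v = 9 - 4 = 5)
p(S, X) = S*X/2 (p(S, X) = (S*X)/2 = S*X/2)
n = -20/27 (n = (15 + 5)/(-14 - 13) = 20/(-27) = 20*(-1/27) = -20/27 ≈ -0.74074)
M(m, d) = 5 + (-4 + m)*(3*m + 7*d) (M(m, d) = 5 + (m - 4)*(d + (1/2)*6*((m + d) + d)) = 5 + (-4 + m)*(d + (1/2)*6*((d + m) + d)) = 5 + (-4 + m)*(d + (1/2)*6*(m + 2*d)) = 5 + (-4 + m)*(d + (3*m + 6*d)) = 5 + (-4 + m)*(3*m + 7*d))
564/M(7, n) = 564/(5 - 28*(-20/27) - 12*7 + 3*7**2 + 7*(-20/27)*7) = 564/(5 + 560/27 - 84 + 3*49 - 980/27) = 564/(5 + 560/27 - 84 + 147 - 980/27) = 564/(472/9) = 564*(9/472) = 1269/118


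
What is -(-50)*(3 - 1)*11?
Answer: 1100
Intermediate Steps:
-(-50)*(3 - 1)*11 = -(-50)*2*11 = -10*(-10)*11 = 100*11 = 1100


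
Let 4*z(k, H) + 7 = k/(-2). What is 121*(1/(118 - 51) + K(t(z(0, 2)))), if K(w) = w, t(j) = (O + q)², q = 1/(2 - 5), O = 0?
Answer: 9196/603 ≈ 15.250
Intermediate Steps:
z(k, H) = -7/4 - k/8 (z(k, H) = -7/4 + (k/(-2))/4 = -7/4 + (k*(-½))/4 = -7/4 + (-k/2)/4 = -7/4 - k/8)
q = -⅓ (q = 1/(-3) = -⅓ ≈ -0.33333)
t(j) = ⅑ (t(j) = (0 - ⅓)² = (-⅓)² = ⅑)
121*(1/(118 - 51) + K(t(z(0, 2)))) = 121*(1/(118 - 51) + ⅑) = 121*(1/67 + ⅑) = 121*(76/603) = 9196/603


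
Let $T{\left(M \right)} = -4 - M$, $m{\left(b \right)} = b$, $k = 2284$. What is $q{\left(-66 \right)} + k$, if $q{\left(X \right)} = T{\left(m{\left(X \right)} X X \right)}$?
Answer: $289776$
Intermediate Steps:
$q{\left(X \right)} = -4 - X^{3}$ ($q{\left(X \right)} = -4 - X X X = -4 - X^{2} X = -4 - X^{3}$)
$q{\left(-66 \right)} + k = \left(-4 - \left(-66\right)^{3}\right) + 2284 = \left(-4 - -287496\right) + 2284 = \left(-4 + 287496\right) + 2284 = 287492 + 2284 = 289776$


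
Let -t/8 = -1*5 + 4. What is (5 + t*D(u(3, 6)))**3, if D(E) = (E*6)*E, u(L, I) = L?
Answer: 83453453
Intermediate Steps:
t = 8 (t = -8*(-1*5 + 4) = -8*(-5 + 4) = -8*(-1) = 8)
D(E) = 6*E**2 (D(E) = (6*E)*E = 6*E**2)
(5 + t*D(u(3, 6)))**3 = (5 + 8*(6*3**2))**3 = (5 + 8*(6*9))**3 = (5 + 8*54)**3 = (5 + 432)**3 = 437**3 = 83453453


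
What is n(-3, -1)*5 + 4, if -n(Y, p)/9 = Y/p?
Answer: -131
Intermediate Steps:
n(Y, p) = -9*Y/p
n(-3, -1)*5 + 4 = -9*(-3)/(-1)*5 + 4 = -9*(-3)*(-1)*5 + 4 = -27*5 + 4 = -135 + 4 = -131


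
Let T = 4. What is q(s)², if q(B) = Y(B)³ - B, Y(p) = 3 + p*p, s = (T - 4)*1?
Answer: 729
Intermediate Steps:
s = 0 (s = (4 - 4)*1 = 0*1 = 0)
Y(p) = 3 + p²
q(B) = (3 + B²)³ - B
q(s)² = ((3 + 0²)³ - 1*0)² = ((3 + 0)³ + 0)² = (3³ + 0)² = (27 + 0)² = 27² = 729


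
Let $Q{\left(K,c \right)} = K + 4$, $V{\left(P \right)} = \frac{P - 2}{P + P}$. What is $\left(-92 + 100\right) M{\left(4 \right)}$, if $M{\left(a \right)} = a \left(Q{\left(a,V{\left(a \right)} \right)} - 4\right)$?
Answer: $128$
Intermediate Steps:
$V{\left(P \right)} = \frac{-2 + P}{2 P}$
$Q{\left(K,c \right)} = 4 + K$
$M{\left(a \right)} = a^{2}$ ($M{\left(a \right)} = a \left(\left(4 + a\right) - 4\right) = a a = a^{2}$)
$\left(-92 + 100\right) M{\left(4 \right)} = \left(-92 + 100\right) 4^{2} = 8 \cdot 16 = 128$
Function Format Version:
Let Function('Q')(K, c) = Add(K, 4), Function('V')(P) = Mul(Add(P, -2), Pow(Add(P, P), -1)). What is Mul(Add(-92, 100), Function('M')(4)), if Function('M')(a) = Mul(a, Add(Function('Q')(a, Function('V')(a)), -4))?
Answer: 128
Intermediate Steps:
Function('V')(P) = Mul(Rational(1, 2), Pow(P, -1), Add(-2, P)) (Function('V')(P) = Mul(Add(-2, P), Pow(Mul(2, P), -1)) = Mul(Add(-2, P), Mul(Rational(1, 2), Pow(P, -1))) = Mul(Rational(1, 2), Pow(P, -1), Add(-2, P)))
Function('Q')(K, c) = Add(4, K)
Function('M')(a) = Pow(a, 2) (Function('M')(a) = Mul(a, Add(Add(4, a), -4)) = Mul(a, a) = Pow(a, 2))
Mul(Add(-92, 100), Function('M')(4)) = Mul(Add(-92, 100), Pow(4, 2)) = Mul(8, 16) = 128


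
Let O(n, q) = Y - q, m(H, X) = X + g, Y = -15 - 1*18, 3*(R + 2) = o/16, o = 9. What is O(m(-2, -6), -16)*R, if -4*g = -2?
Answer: 493/16 ≈ 30.813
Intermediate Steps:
g = ½ (g = -¼*(-2) = ½ ≈ 0.50000)
R = -29/16 (R = -2 + (9/16)/3 = -2 + (9*(1/16))/3 = -2 + (⅓)*(9/16) = -2 + 3/16 = -29/16 ≈ -1.8125)
Y = -33 (Y = -15 - 18 = -33)
m(H, X) = ½ + X (m(H, X) = X + ½ = ½ + X)
O(n, q) = -33 - q
O(m(-2, -6), -16)*R = (-33 - 1*(-16))*(-29/16) = (-33 + 16)*(-29/16) = -17*(-29/16) = 493/16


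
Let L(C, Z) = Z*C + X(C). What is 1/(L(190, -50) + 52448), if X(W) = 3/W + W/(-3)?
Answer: 570/24444269 ≈ 2.3318e-5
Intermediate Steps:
X(W) = 3/W - W/3 (X(W) = 3/W + W*(-1/3) = 3/W - W/3)
L(C, Z) = 3/C - C/3 + C*Z (L(C, Z) = Z*C + (3/C - C/3) = C*Z + (3/C - C/3) = 3/C - C/3 + C*Z)
1/(L(190, -50) + 52448) = 1/((3/190 - 1/3*190 + 190*(-50)) + 52448) = 1/((3*(1/190) - 190/3 - 9500) + 52448) = 1/((3/190 - 190/3 - 9500) + 52448) = 1/(-5451091/570 + 52448) = 1/(24444269/570) = 570/24444269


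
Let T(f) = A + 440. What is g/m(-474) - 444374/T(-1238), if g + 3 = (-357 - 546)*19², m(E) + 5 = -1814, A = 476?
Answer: -254856565/833102 ≈ -305.91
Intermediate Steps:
m(E) = -1819 (m(E) = -5 - 1814 = -1819)
T(f) = 916 (T(f) = 476 + 440 = 916)
g = -325986 (g = -3 + (-357 - 546)*19² = -3 - 903*361 = -3 - 325983 = -325986)
g/m(-474) - 444374/T(-1238) = -325986/(-1819) - 444374/916 = -325986*(-1/1819) - 444374*1/916 = 325986/1819 - 222187/458 = -254856565/833102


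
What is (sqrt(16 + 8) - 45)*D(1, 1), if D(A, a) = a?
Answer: -45 + 2*sqrt(6) ≈ -40.101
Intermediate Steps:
(sqrt(16 + 8) - 45)*D(1, 1) = (sqrt(16 + 8) - 45)*1 = (sqrt(24) - 45)*1 = (2*sqrt(6) - 45)*1 = (-45 + 2*sqrt(6))*1 = -45 + 2*sqrt(6)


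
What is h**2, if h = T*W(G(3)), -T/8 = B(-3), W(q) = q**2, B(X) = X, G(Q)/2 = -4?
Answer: 2359296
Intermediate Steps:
G(Q) = -8 (G(Q) = 2*(-4) = -8)
T = 24 (T = -8*(-3) = 24)
h = 1536 (h = 24*(-8)**2 = 24*64 = 1536)
h**2 = 1536**2 = 2359296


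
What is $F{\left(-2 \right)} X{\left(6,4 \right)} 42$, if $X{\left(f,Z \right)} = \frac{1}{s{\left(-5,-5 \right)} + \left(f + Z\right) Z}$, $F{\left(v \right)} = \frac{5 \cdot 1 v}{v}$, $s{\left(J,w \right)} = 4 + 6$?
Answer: $\frac{21}{5} \approx 4.2$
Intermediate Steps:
$s{\left(J,w \right)} = 10$
$F{\left(v \right)} = 5$ ($F{\left(v \right)} = \frac{5 v}{v} = 5$)
$X{\left(f,Z \right)} = \frac{1}{10 + Z \left(Z + f\right)}$ ($X{\left(f,Z \right)} = \frac{1}{10 + \left(f + Z\right) Z} = \frac{1}{10 + \left(Z + f\right) Z} = \frac{1}{10 + Z \left(Z + f\right)}$)
$F{\left(-2 \right)} X{\left(6,4 \right)} 42 = \frac{5}{10 + 4^{2} + 4 \cdot 6} \cdot 42 = \frac{5}{10 + 16 + 24} \cdot 42 = \frac{5}{50} \cdot 42 = 5 \cdot \frac{1}{50} \cdot 42 = \frac{1}{10} \cdot 42 = \frac{21}{5}$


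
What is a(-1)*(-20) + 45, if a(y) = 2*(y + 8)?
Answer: -235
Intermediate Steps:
a(y) = 16 + 2*y (a(y) = 2*(8 + y) = 16 + 2*y)
a(-1)*(-20) + 45 = (16 + 2*(-1))*(-20) + 45 = (16 - 2)*(-20) + 45 = 14*(-20) + 45 = -280 + 45 = -235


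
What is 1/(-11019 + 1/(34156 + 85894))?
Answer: -120050/1322830949 ≈ -9.0752e-5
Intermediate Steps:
1/(-11019 + 1/(34156 + 85894)) = 1/(-11019 + 1/120050) = 1/(-1322830949/120050) = -120050/1322830949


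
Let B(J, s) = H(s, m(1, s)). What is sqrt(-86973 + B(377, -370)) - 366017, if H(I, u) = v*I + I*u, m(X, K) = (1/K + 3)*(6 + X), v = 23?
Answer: -366017 + 19*I*sqrt(286) ≈ -3.6602e+5 + 321.32*I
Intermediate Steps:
m(X, K) = (3 + 1/K)*(6 + X)
H(I, u) = 23*I + I*u
B(J, s) = s*(23 + (7 + 21*s)/s) (B(J, s) = s*(23 + (6 + 1 + 3*s*(6 + 1))/s) = s*(23 + (6 + 1 + 3*s*7)/s) = s*(23 + (6 + 1 + 21*s)/s) = s*(23 + (7 + 21*s)/s))
sqrt(-86973 + B(377, -370)) - 366017 = sqrt(-86973 + (7 + 44*(-370))) - 366017 = sqrt(-86973 + (7 - 16280)) - 366017 = sqrt(-86973 - 16273) - 366017 = sqrt(-103246) - 366017 = 19*I*sqrt(286) - 366017 = -366017 + 19*I*sqrt(286)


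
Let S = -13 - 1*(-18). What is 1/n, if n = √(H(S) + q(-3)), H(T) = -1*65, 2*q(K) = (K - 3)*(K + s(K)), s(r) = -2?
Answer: -I*√2/10 ≈ -0.14142*I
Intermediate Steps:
S = 5 (S = -13 + 18 = 5)
q(K) = (-3 + K)*(-2 + K)/2 (q(K) = ((K - 3)*(K - 2))/2 = ((-3 + K)*(-2 + K))/2 = (-3 + K)*(-2 + K)/2)
H(T) = -65
n = 5*I*√2 (n = √(-65 + (3 + (½)*(-3)² - 5/2*(-3))) = √(-65 + (3 + (½)*9 + 15/2)) = √(-65 + (3 + 9/2 + 15/2)) = √(-65 + 15) = √(-50) = 5*I*√2 ≈ 7.0711*I)
1/n = 1/(5*I*√2) = -I*√2/10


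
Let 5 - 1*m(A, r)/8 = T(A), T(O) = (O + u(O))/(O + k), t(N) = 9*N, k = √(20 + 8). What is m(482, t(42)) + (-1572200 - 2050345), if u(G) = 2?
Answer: -105186910973/29037 + 968*√7/29037 ≈ -3.6225e+6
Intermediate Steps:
k = 2*√7 (k = √28 = 2*√7 ≈ 5.2915)
T(O) = (2 + O)/(O + 2*√7) (T(O) = (O + 2)/(O + 2*√7) = (2 + O)/(O + 2*√7))
m(A, r) = 40 - 8*(2 + A)/(A + 2*√7)
m(482, t(42)) + (-1572200 - 2050345) = 16*(-1 + 2*482 + 5*√7)/(482 + 2*√7) + (-1572200 - 2050345) = 16*(-1 + 964 + 5*√7)/(482 + 2*√7) - 3622545 = 16*(963 + 5*√7)/(482 + 2*√7) - 3622545 = -3622545 + 16*(963 + 5*√7)/(482 + 2*√7)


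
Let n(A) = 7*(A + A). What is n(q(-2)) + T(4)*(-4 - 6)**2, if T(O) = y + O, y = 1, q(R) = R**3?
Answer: 388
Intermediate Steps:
T(O) = 1 + O
n(A) = 14*A (n(A) = 7*(2*A) = 14*A)
n(q(-2)) + T(4)*(-4 - 6)**2 = 14*(-2)**3 + (1 + 4)*(-4 - 6)**2 = 14*(-8) + 5*(-10)**2 = -112 + 5*100 = -112 + 500 = 388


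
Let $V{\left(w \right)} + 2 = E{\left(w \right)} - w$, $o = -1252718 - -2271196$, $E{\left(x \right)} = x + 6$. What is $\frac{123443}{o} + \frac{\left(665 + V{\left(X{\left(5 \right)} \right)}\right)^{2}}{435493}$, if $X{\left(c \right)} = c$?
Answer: $\frac{509589594557}{443540039654} \approx 1.1489$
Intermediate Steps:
$E{\left(x \right)} = 6 + x$
$o = 1018478$ ($o = -1252718 + 2271196 = 1018478$)
$V{\left(w \right)} = 4$ ($V{\left(w \right)} = -2 + \left(\left(6 + w\right) - w\right) = -2 + 6 = 4$)
$\frac{123443}{o} + \frac{\left(665 + V{\left(X{\left(5 \right)} \right)}\right)^{2}}{435493} = \frac{123443}{1018478} + \frac{\left(665 + 4\right)^{2}}{435493} = 123443 \cdot \frac{1}{1018478} + 669^{2} \cdot \frac{1}{435493} = \frac{123443}{1018478} + 447561 \cdot \frac{1}{435493} = \frac{123443}{1018478} + \frac{447561}{435493} = \frac{509589594557}{443540039654}$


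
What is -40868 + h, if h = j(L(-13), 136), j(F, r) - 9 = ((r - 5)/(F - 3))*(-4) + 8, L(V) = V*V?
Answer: -3390895/83 ≈ -40854.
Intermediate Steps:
L(V) = V²
j(F, r) = 17 - 4*(-5 + r)/(-3 + F) (j(F, r) = 9 + (((r - 5)/(F - 3))*(-4) + 8) = 9 + (((-5 + r)/(-3 + F))*(-4) + 8) = 9 + (-4*(-5 + r)/(-3 + F) + 8) = 9 + (8 - 4*(-5 + r)/(-3 + F)) = 17 - 4*(-5 + r)/(-3 + F))
h = 1149/83 (h = (-31 - 4*136 + 17*(-13)²)/(-3 + (-13)²) = (-31 - 544 + 17*169)/(-3 + 169) = (-31 - 544 + 2873)/166 = (1/166)*2298 = 1149/83 ≈ 13.843)
-40868 + h = -40868 + 1149/83 = -3390895/83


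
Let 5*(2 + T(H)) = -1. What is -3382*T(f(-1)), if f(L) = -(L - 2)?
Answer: 37202/5 ≈ 7440.4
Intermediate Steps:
f(L) = 2 - L (f(L) = -(-2 + L) = 2 - L)
T(H) = -11/5 (T(H) = -2 + (⅕)*(-1) = -2 - ⅕ = -11/5)
-3382*T(f(-1)) = -3382*(-11/5) = 37202/5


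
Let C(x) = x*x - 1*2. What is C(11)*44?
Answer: 5236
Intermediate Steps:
C(x) = -2 + x² (C(x) = x² - 2 = -2 + x²)
C(11)*44 = (-2 + 11²)*44 = (-2 + 121)*44 = 119*44 = 5236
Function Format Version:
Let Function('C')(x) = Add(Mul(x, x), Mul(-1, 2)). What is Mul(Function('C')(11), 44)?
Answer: 5236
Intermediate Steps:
Function('C')(x) = Add(-2, Pow(x, 2)) (Function('C')(x) = Add(Pow(x, 2), -2) = Add(-2, Pow(x, 2)))
Mul(Function('C')(11), 44) = Mul(Add(-2, Pow(11, 2)), 44) = Mul(Add(-2, 121), 44) = Mul(119, 44) = 5236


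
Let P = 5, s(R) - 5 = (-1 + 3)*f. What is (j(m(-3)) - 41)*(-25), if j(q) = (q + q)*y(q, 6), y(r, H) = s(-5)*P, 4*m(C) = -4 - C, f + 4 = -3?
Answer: 925/2 ≈ 462.50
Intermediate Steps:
f = -7 (f = -4 - 3 = -7)
s(R) = -9 (s(R) = 5 + (-1 + 3)*(-7) = 5 + 2*(-7) = 5 - 14 = -9)
m(C) = -1 - C/4 (m(C) = (-4 - C)/4 = -1 - C/4)
y(r, H) = -45 (y(r, H) = -9*5 = -45)
j(q) = -90*q (j(q) = (q + q)*(-45) = (2*q)*(-45) = -90*q)
(j(m(-3)) - 41)*(-25) = (-90*(-1 - 1/4*(-3)) - 41)*(-25) = (-90*(-1 + 3/4) - 41)*(-25) = (-90*(-1/4) - 41)*(-25) = (45/2 - 41)*(-25) = -37/2*(-25) = 925/2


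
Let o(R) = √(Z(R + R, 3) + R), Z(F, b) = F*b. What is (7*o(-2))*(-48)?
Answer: -336*I*√14 ≈ -1257.2*I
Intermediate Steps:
o(R) = √7*√R (o(R) = √((R + R)*3 + R) = √((2*R)*3 + R) = √(6*R + R) = √(7*R) = √7*√R)
(7*o(-2))*(-48) = (7*(√7*√(-2)))*(-48) = (7*(√7*(I*√2)))*(-48) = (7*(I*√14))*(-48) = (7*I*√14)*(-48) = -336*I*√14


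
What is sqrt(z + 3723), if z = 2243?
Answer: sqrt(5966) ≈ 77.240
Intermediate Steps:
sqrt(z + 3723) = sqrt(2243 + 3723) = sqrt(5966)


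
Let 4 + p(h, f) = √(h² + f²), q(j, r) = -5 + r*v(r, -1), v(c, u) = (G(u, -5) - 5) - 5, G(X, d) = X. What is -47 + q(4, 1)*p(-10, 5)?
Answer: 17 - 80*√5 ≈ -161.89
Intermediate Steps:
v(c, u) = -10 + u (v(c, u) = (u - 5) - 5 = (-5 + u) - 5 = -10 + u)
q(j, r) = -5 - 11*r (q(j, r) = -5 + r*(-10 - 1) = -5 + r*(-11) = -5 - 11*r)
p(h, f) = -4 + √(f² + h²) (p(h, f) = -4 + √(h² + f²) = -4 + √(f² + h²))
-47 + q(4, 1)*p(-10, 5) = -47 + (-5 - 11*1)*(-4 + √(5² + (-10)²)) = -47 + (-5 - 11)*(-4 + √(25 + 100)) = -47 - 16*(-4 + √125) = -47 - 16*(-4 + 5*√5) = -47 + (64 - 80*√5) = 17 - 80*√5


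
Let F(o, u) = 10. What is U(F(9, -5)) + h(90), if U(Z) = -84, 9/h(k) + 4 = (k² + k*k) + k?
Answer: -1368015/16286 ≈ -83.999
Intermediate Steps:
h(k) = 9/(-4 + k + 2*k²) (h(k) = 9/(-4 + ((k² + k*k) + k)) = 9/(-4 + ((k² + k²) + k)) = 9/(-4 + (2*k² + k)) = 9/(-4 + (k + 2*k²)) = 9/(-4 + k + 2*k²))
U(F(9, -5)) + h(90) = -84 + 9/(-4 + 90 + 2*90²) = -84 + 9/(-4 + 90 + 2*8100) = -84 + 9/(-4 + 90 + 16200) = -84 + 9/16286 = -1368015/16286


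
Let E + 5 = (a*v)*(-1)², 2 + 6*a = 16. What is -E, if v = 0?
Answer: 5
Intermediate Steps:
a = 7/3 (a = -⅓ + (⅙)*16 = -⅓ + 8/3 = 7/3 ≈ 2.3333)
E = -5 (E = -5 + ((7/3)*0)*(-1)² = -5 + 0*1 = -5 + 0 = -5)
-E = -1*(-5) = 5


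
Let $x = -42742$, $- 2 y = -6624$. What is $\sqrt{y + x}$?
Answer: $i \sqrt{39430} \approx 198.57 i$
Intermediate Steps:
$y = 3312$ ($y = \left(- \frac{1}{2}\right) \left(-6624\right) = 3312$)
$\sqrt{y + x} = \sqrt{3312 - 42742} = \sqrt{-39430} = i \sqrt{39430}$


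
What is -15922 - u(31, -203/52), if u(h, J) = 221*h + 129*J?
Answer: -1158009/52 ≈ -22269.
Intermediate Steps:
u(h, J) = 129*J + 221*h
-15922 - u(31, -203/52) = -15922 - (129*(-203/52) + 221*31) = -15922 - (129*(-203*1/52) + 6851) = -15922 - (129*(-203/52) + 6851) = -15922 - (-26187/52 + 6851) = -15922 - 1*330065/52 = -15922 - 330065/52 = -1158009/52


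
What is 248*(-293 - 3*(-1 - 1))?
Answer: -71176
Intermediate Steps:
248*(-293 - 3*(-1 - 1)) = 248*(-293 - 3*(-2)) = 248*(-293 + 6) = 248*(-287) = -71176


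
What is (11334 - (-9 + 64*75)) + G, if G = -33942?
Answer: -27399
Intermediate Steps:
(11334 - (-9 + 64*75)) + G = (11334 - (-9 + 64*75)) - 33942 = (11334 - (-9 + 4800)) - 33942 = (11334 - 1*4791) - 33942 = (11334 - 4791) - 33942 = 6543 - 33942 = -27399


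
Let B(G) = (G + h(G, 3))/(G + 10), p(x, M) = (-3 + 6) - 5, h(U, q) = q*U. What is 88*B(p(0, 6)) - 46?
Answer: -134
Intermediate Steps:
h(U, q) = U*q
p(x, M) = -2 (p(x, M) = 3 - 5 = -2)
B(G) = 4*G/(10 + G) (B(G) = (G + G*3)/(G + 10) = (G + 3*G)/(10 + G) = (4*G)/(10 + G) = 4*G/(10 + G))
88*B(p(0, 6)) - 46 = 88*(4*(-2)/(10 - 2)) - 46 = 88*(4*(-2)/8) - 46 = 88*(4*(-2)*(1/8)) - 46 = 88*(-1) - 46 = -88 - 46 = -134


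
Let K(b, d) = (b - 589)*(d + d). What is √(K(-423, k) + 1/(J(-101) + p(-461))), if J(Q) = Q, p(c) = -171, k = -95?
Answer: √889102703/68 ≈ 438.50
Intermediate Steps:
K(b, d) = 2*d*(-589 + b) (K(b, d) = (-589 + b)*(2*d) = 2*d*(-589 + b))
√(K(-423, k) + 1/(J(-101) + p(-461))) = √(2*(-95)*(-589 - 423) + 1/(-101 - 171)) = √(2*(-95)*(-1012) + 1/(-272)) = √(192280 - 1/272) = √(52300159/272) = √889102703/68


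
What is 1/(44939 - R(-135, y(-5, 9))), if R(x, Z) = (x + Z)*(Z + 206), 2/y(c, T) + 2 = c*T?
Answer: 2209/160709211 ≈ 1.3745e-5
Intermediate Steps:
y(c, T) = 2/(-2 + T*c) (y(c, T) = 2/(-2 + c*T) = 2/(-2 + T*c))
R(x, Z) = (206 + Z)*(Z + x) (R(x, Z) = (Z + x)*(206 + Z) = (206 + Z)*(Z + x))
1/(44939 - R(-135, y(-5, 9))) = 1/(44939 - ((2/(-2 + 9*(-5)))**2 + 206*(2/(-2 + 9*(-5))) + 206*(-135) + (2/(-2 + 9*(-5)))*(-135))) = 1/(44939 - ((2/(-2 - 45))**2 + 206*(2/(-2 - 45)) - 27810 + (2/(-2 - 45))*(-135))) = 1/(44939 - ((2/(-47))**2 + 206*(2/(-47)) - 27810 + (2/(-47))*(-135))) = 1/(44939 - ((2*(-1/47))**2 + 206*(2*(-1/47)) - 27810 + (2*(-1/47))*(-135))) = 1/(44939 - ((-2/47)**2 + 206*(-2/47) - 27810 - 2/47*(-135))) = 1/(44939 - (4/2209 - 412/47 - 27810 + 270/47)) = 1/(44939 - 1*(-61438960/2209)) = 1/(44939 + 61438960/2209) = 1/(160709211/2209) = 2209/160709211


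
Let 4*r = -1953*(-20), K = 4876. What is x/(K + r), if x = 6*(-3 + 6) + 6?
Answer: 24/14641 ≈ 0.0016392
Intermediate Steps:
x = 24 (x = 6*3 + 6 = 18 + 6 = 24)
r = 9765 (r = (-1953*(-20))/4 = (1/4)*39060 = 9765)
x/(K + r) = 24/(4876 + 9765) = 24/14641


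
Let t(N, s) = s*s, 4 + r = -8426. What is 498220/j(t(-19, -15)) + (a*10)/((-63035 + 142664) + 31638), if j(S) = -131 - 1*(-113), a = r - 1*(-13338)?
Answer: -342188650/12363 ≈ -27678.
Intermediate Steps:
r = -8430 (r = -4 - 8426 = -8430)
t(N, s) = s**2
a = 4908 (a = -8430 - 1*(-13338) = -8430 + 13338 = 4908)
j(S) = -18 (j(S) = -131 + 113 = -18)
498220/j(t(-19, -15)) + (a*10)/((-63035 + 142664) + 31638) = 498220/(-18) + (4908*10)/((-63035 + 142664) + 31638) = 498220*(-1/18) + 49080/(79629 + 31638) = -249110/9 + 49080/111267 = -249110/9 + 49080*(1/111267) = -249110/9 + 16360/37089 = -342188650/12363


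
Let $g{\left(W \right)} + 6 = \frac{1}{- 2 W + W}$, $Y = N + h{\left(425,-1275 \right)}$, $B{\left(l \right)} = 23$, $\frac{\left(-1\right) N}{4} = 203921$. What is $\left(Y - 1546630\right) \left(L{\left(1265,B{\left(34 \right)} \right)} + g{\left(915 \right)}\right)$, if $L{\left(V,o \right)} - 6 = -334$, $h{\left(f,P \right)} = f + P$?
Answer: $\frac{722208913204}{915} \approx 7.893 \cdot 10^{8}$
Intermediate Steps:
$h{\left(f,P \right)} = P + f$
$N = -815684$ ($N = \left(-4\right) 203921 = -815684$)
$L{\left(V,o \right)} = -328$ ($L{\left(V,o \right)} = 6 - 334 = -328$)
$Y = -816534$ ($Y = -815684 + \left(-1275 + 425\right) = -815684 - 850 = -816534$)
$g{\left(W \right)} = -6 - \frac{1}{W}$ ($g{\left(W \right)} = -6 + \frac{1}{- 2 W + W} = -6 + \frac{1}{\left(-1\right) W} = -6 - \frac{1}{W}$)
$\left(Y - 1546630\right) \left(L{\left(1265,B{\left(34 \right)} \right)} + g{\left(915 \right)}\right) = \left(-816534 - 1546630\right) \left(-328 - \frac{5491}{915}\right) = - 2363164 \left(-328 - \frac{5491}{915}\right) = \left(-2363164\right) \left(- \frac{305611}{915}\right) = \frac{722208913204}{915}$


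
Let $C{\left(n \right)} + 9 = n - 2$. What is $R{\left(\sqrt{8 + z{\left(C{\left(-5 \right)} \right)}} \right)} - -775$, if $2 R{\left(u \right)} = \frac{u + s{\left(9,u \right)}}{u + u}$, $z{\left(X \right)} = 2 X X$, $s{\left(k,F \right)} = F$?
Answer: $\frac{1551}{2} \approx 775.5$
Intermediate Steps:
$C{\left(n \right)} = -11 + n$ ($C{\left(n \right)} = -9 + \left(n - 2\right) = -9 + \left(-2 + n\right) = -11 + n$)
$z{\left(X \right)} = 2 X^{2}$
$R{\left(u \right)} = \frac{1}{2}$ ($R{\left(u \right)} = \frac{\left(u + u\right) \frac{1}{u + u}}{2} = \frac{2 u \frac{1}{2 u}}{2} = \frac{1}{2} \cdot 1 = \frac{1}{2}$)
$R{\left(\sqrt{8 + z{\left(C{\left(-5 \right)} \right)}} \right)} - -775 = \frac{1}{2} - -775 = \frac{1}{2} + 775 = \frac{1551}{2}$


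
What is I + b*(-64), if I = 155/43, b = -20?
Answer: 55195/43 ≈ 1283.6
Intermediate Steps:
I = 155/43 (I = 155*(1/43) = 155/43 ≈ 3.6047)
I + b*(-64) = 155/43 - 20*(-64) = 155/43 + 1280 = 55195/43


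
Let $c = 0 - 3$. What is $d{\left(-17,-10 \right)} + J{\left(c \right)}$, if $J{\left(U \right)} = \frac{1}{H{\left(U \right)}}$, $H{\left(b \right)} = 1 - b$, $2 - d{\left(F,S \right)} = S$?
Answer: $\frac{49}{4} \approx 12.25$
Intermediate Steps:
$d{\left(F,S \right)} = 2 - S$
$c = -3$ ($c = 0 - 3 = -3$)
$J{\left(U \right)} = \frac{1}{1 - U}$
$d{\left(-17,-10 \right)} + J{\left(c \right)} = \left(2 - -10\right) - \frac{1}{-1 - 3} = \left(2 + 10\right) - \frac{1}{-4} = 12 - - \frac{1}{4} = 12 + \frac{1}{4} = \frac{49}{4}$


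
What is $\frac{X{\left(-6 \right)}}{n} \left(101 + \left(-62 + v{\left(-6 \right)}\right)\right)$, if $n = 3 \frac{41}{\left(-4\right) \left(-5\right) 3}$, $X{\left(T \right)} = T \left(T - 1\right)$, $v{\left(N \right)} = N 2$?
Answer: $\frac{22680}{41} \approx 553.17$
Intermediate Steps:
$v{\left(N \right)} = 2 N$
$X{\left(T \right)} = T \left(-1 + T\right)$
$n = \frac{41}{20}$ ($n = 3 \frac{41}{20 \cdot 3} = 3 \cdot \frac{41}{60} = \frac{41}{20} \approx 2.05$)
$\frac{X{\left(-6 \right)}}{n} \left(101 + \left(-62 + v{\left(-6 \right)}\right)\right) = \frac{\left(-6\right) \left(-1 - 6\right)}{\frac{41}{20}} \left(101 + \left(-62 + 2 \left(-6\right)\right)\right) = \left(-6\right) \left(-7\right) \frac{20}{41} \left(101 - 74\right) = 42 \cdot \frac{20}{41} \left(101 - 74\right) = \frac{840}{41} \cdot 27 = \frac{22680}{41}$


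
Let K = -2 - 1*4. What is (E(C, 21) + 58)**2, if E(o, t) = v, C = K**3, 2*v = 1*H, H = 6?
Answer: 3721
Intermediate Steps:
v = 3 (v = (1*6)/2 = (1/2)*6 = 3)
K = -6 (K = -2 - 4 = -6)
C = -216 (C = (-6)**3 = -216)
E(o, t) = 3
(E(C, 21) + 58)**2 = (3 + 58)**2 = 61**2 = 3721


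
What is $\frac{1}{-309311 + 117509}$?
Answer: $- \frac{1}{191802} \approx -5.2137 \cdot 10^{-6}$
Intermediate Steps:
$\frac{1}{-309311 + 117509} = \frac{1}{-191802} = - \frac{1}{191802}$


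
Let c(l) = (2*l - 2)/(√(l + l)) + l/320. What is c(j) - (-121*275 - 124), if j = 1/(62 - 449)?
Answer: 4136132159/123840 + 388*I*√86/129 ≈ 33399.0 + 27.893*I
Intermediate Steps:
j = -1/387 (j = 1/(-387) = -1/387 ≈ -0.0025840)
c(l) = l/320 + √2*(-2 + 2*l)/(2*√l) (c(l) = (-2 + 2*l)/(√(2*l)) + l*(1/320) = (-2 + 2*l)/((√2*√l)) + l/320 = (-2 + 2*l)*(√2/(2*√l)) + l/320 = √2*(-2 + 2*l)/(2*√l) + l/320 = l/320 + √2*(-2 + 2*l)/(2*√l))
c(j) - (-121*275 - 124) = (-√2 + (-1/387)^(3/2)/320 - √2/387)/√(-1/387) - (-121*275 - 124) = (-3*I*√43)*(-√2 + (-I*√43/49923)/320 - √2/387) - (-33275 - 124) = (-3*I*√43)*(-√2 - I*√43/15975360 - √2/387) - 1*(-33399) = (-3*I*√43)*(-388*√2/387 - I*√43/15975360) + 33399 = -3*I*√43*(-388*√2/387 - I*√43/15975360) + 33399 = 33399 - 3*I*√43*(-388*√2/387 - I*√43/15975360)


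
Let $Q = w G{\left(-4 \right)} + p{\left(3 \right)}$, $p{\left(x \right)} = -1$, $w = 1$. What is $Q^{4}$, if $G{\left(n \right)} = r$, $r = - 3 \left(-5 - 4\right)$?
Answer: $456976$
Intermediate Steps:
$r = 27$ ($r = \left(-3\right) \left(-9\right) = 27$)
$G{\left(n \right)} = 27$
$Q = 26$ ($Q = 1 \cdot 27 - 1 = 27 - 1 = 26$)
$Q^{4} = 26^{4} = 456976$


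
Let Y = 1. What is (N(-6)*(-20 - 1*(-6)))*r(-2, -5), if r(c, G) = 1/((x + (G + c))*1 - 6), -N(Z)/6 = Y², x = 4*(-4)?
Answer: -84/29 ≈ -2.8966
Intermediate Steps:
x = -16
N(Z) = -6 (N(Z) = -6*1² = -6*1 = -6)
r(c, G) = 1/(-22 + G + c) (r(c, G) = 1/((-16 + (G + c))*1 - 6) = 1/((-16 + G + c)*1 - 6) = 1/((-16 + G + c) - 6) = 1/(-22 + G + c))
(N(-6)*(-20 - 1*(-6)))*r(-2, -5) = (-6*(-20 - 1*(-6)))/(-22 - 5 - 2) = -6*(-20 + 6)/(-29) = -6*(-14)*(-1/29) = 84*(-1/29) = -84/29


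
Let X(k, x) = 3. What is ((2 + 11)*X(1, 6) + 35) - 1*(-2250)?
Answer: 2324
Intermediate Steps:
((2 + 11)*X(1, 6) + 35) - 1*(-2250) = ((2 + 11)*3 + 35) - 1*(-2250) = (13*3 + 35) + 2250 = (39 + 35) + 2250 = 74 + 2250 = 2324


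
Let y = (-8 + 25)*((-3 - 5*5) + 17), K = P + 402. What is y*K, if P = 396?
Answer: -149226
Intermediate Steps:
K = 798 (K = 396 + 402 = 798)
y = -187 (y = 17*((-3 - 25) + 17) = 17*(-28 + 17) = 17*(-11) = -187)
y*K = -187*798 = -149226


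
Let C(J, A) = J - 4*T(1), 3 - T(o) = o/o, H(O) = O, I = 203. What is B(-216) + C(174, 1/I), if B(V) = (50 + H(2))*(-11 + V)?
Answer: -11638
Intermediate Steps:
T(o) = 2 (T(o) = 3 - o/o = 3 - 1*1 = 3 - 1 = 2)
C(J, A) = -8 + J (C(J, A) = J - 4*2 = J - 8 = -8 + J)
B(V) = -572 + 52*V (B(V) = (50 + 2)*(-11 + V) = 52*(-11 + V) = -572 + 52*V)
B(-216) + C(174, 1/I) = (-572 + 52*(-216)) + (-8 + 174) = (-572 - 11232) + 166 = -11804 + 166 = -11638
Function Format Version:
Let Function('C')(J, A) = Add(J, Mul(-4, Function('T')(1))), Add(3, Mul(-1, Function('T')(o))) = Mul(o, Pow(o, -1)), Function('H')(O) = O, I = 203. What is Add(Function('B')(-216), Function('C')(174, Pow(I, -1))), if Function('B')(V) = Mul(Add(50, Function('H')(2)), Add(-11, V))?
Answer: -11638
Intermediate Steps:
Function('T')(o) = 2 (Function('T')(o) = Add(3, Mul(-1, Mul(o, Pow(o, -1)))) = Add(3, Mul(-1, 1)) = Add(3, -1) = 2)
Function('C')(J, A) = Add(-8, J) (Function('C')(J, A) = Add(J, Mul(-4, 2)) = Add(J, -8) = Add(-8, J))
Function('B')(V) = Add(-572, Mul(52, V)) (Function('B')(V) = Mul(Add(50, 2), Add(-11, V)) = Mul(52, Add(-11, V)) = Add(-572, Mul(52, V)))
Add(Function('B')(-216), Function('C')(174, Pow(I, -1))) = Add(Add(-572, Mul(52, -216)), Add(-8, 174)) = Add(Add(-572, -11232), 166) = Add(-11804, 166) = -11638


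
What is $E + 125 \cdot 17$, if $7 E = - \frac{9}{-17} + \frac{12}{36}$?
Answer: $\frac{758669}{357} \approx 2125.1$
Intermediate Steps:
$E = \frac{44}{357}$ ($E = \frac{- \frac{9}{-17} + \frac{12}{36}}{7} = \frac{\left(-9\right) \left(- \frac{1}{17}\right) + 12 \cdot \frac{1}{36}}{7} = \frac{\frac{9}{17} + \frac{1}{3}}{7} = \frac{1}{7} \cdot \frac{44}{51} = \frac{44}{357} \approx 0.12325$)
$E + 125 \cdot 17 = \frac{44}{357} + 125 \cdot 17 = \frac{44}{357} + 2125 = \frac{758669}{357}$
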